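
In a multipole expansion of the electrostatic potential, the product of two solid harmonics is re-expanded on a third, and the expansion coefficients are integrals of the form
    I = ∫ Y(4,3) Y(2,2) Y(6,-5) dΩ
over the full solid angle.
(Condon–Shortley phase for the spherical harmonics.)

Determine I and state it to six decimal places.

Rules hold: Σm=0, L=12 even, 2≤6≤6.
N = 9·5·13 = 585
Δ = 0!·8!·4!/13! = 1/6435
Racah Σ t=0..0: t=0:+1/2304 = 1/2304
⇒ 3j(4 2 6; 0 0 0)² = 5/143, sgn +1
Racah Σ t=0..0: t=0:+1/120960 = 1/120960
⇒ 3j(4 2 6; 3 2 -5)² = 2/39, sgn -1
4πI² = N·(3j₀)²·(3jₘ)² = 150/143
I = -1·√(1.04895/4π) = -0.28891672

-0.288917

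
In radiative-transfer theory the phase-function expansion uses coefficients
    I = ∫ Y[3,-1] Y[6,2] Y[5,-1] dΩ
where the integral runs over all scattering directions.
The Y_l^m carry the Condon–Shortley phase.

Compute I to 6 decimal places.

0.134828

Rules hold: Σm=0, L=14 even, 3≤5≤9.
N = 7·13·11 = 1001
Δ = 4!·2!·8!/15! = 1/675675
Racah Σ t=1..3: t=1:−1/8640 t=2:+1/2304 t=3:−1/8640 = 7/34560
⇒ 3j(3 6 5; 0 0 0)² = 7/429, sgn -1
Racah Σ t=2..4: t=2:+1/11520 t=3:−1/4320 t=4:+1/27648 = -1/9216
⇒ 3j(3 6 5; -1 2 -1)² = 2/143, sgn -1
4πI² = N·(3j₀)²·(3jₘ)² = 98/429
I = +1·√(0.228438/4π) = 0.13482780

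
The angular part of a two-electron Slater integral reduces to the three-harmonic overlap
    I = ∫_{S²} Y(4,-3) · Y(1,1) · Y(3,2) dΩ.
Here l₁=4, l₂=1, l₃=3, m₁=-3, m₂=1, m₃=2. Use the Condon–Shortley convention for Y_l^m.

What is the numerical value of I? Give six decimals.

Rules hold: Σm=0, L=8 even, 3≤3≤5.
N = 9·3·7 = 189
Δ = 2!·6!·0!/9! = 1/252
Racah Σ t=1..1: t=1:−1/36 = -1/36
⇒ 3j(4 1 3; 0 0 0)² = 4/63, sgn +1
Racah Σ t=2..2: t=2:+1/240 = 1/240
⇒ 3j(4 1 3; -3 1 2)² = 1/12, sgn -1
4πI² = N·(3j₀)²·(3jₘ)² = 1/1
I = -1·√(1/4π) = -0.28209479

-0.282095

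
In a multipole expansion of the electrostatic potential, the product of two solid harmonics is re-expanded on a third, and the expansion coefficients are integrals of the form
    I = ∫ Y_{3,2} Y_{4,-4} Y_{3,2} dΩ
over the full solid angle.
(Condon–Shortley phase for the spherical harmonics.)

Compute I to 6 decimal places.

Rules hold: Σm=0, L=10 even, 1≤3≤7.
N = 7·9·7 = 441
Δ = 4!·2!·4!/11! = 1/34650
Racah Σ t=1..3: t=1:−1/72 t=2:+1/16 t=3:−1/72 = 5/144
⇒ 3j(3 4 3; 0 0 0)² = 2/77, sgn -1
Racah Σ t=0..0: t=0:+1/576 = 1/576
⇒ 3j(3 4 3; 2 -4 2)² = 5/99, sgn -1
4πI² = N·(3j₀)²·(3jₘ)² = 70/121
I = +1·√(0.578512/4π) = 0.21456131

0.214561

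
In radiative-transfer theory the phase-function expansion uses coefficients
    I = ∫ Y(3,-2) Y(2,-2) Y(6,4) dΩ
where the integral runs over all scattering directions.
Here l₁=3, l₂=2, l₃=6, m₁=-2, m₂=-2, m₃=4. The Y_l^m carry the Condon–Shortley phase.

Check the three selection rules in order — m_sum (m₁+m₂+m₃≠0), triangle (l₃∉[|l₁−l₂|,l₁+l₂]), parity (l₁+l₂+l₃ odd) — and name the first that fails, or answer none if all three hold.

azimuthal sum: -2 − 2 + 4 = 0  ✓
1 ≤ 6 ≤ 5 (triangle on l)  ✗
L = 3 + 2 + 6 = 11 (odd)

triangle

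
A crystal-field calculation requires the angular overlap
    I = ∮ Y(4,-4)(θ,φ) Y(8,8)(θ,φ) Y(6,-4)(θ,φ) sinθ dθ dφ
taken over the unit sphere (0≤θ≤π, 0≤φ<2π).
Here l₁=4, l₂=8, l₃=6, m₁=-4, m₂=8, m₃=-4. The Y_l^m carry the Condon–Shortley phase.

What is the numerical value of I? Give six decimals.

-0.128978

Rules hold: Σm=0, L=18 even, 4≤6≤12.
N = 9·17·13 = 1989
Δ = 6!·2!·10!/19! = 1/23279256
Racah Σ t=2..4: t=2:+1/1658880 t=3:−1/518400 t=4:+1/1658880 = -1/1382400
⇒ 3j(4 8 6; 0 0 0)² = 504/46189, sgn -1
Racah Σ t=6..6: t=6:+1/5225472000 = 1/5225472000
⇒ 3j(4 8 6; -4 8 -4)² = 28/2907, sgn +1
4πI² = N·(3j₀)²·(3jₘ)² = 14112/67507
I = -1·√(0.209045/4π) = -0.12897779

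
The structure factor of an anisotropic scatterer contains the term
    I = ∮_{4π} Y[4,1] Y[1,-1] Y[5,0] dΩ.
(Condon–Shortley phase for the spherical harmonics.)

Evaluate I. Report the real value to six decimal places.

Rules hold: Σm=0, L=10 even, 3≤5≤5.
N = 9·3·11 = 297
Δ = 0!·8!·2!/11! = 1/495
Racah Σ t=0..0: t=0:+1/576 = 1/576
⇒ 3j(4 1 5; 0 0 0)² = 5/99, sgn -1
Racah Σ t=0..0: t=0:+1/1440 = 1/1440
⇒ 3j(4 1 5; 1 -1 0)² = 2/99, sgn -1
4πI² = N·(3j₀)²·(3jₘ)² = 10/33
I = +1·√(0.30303/4π) = 0.15528807

0.155288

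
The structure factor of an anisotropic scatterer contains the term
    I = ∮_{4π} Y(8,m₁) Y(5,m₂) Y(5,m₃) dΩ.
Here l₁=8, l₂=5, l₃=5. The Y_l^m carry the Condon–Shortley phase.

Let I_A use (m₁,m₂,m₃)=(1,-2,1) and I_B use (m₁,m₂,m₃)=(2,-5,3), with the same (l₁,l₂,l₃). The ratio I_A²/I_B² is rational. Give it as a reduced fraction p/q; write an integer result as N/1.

Shared (l₁,l₂,l₃)=(8,5,5): N and (l;000)² cancel in I_A²/I_B².
A: Δ = 8!·8!·2!/19! = 1/37413090; Racah Σ t=1..3: t=1:−1/14515200 t=2:+1/1036800 t=3:−1/829440 = -1/3225600; ⇒ 3j(8 5 5; 1 -2 1)² = 567/230945, sgn -1
B: Δ = 8!·8!·2!/19! = 1/37413090; Racah Σ t=0..0: t=0:+1/116121600 = 1/116121600; ⇒ 3j(8 5 5; 2 -5 3)² = 70/46189, sgn +1
I_A²/I_B² = (567/230945)/(70/46189) = 81/50

81/50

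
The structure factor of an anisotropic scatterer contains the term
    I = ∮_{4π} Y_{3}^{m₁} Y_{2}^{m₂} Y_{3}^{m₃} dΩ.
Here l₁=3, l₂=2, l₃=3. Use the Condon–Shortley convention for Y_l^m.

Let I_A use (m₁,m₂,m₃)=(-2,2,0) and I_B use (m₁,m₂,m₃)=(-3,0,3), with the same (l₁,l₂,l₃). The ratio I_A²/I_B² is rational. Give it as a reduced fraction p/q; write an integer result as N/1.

Same 3,2,3: normalisation and zero-m 3j drop out of the ratio.
A: Δ: 2! 4! 2! / 9! → 1/3780; sum: t=2:+1/24 = 1/24; 3j²(3 2 3; -2 2 0) = Δ·Π!·Σ² = 1/21  (sign -1)
B: Δ: 2! 4! 2! / 9! → 1/3780; sum: t=2:+1/96 = 1/96; 3j²(3 2 3; -3 0 3) = Δ·Π!·Σ² = 5/84  (sign +1)
I_A²/I_B² = (1/21)/(5/84) = 4/5

4/5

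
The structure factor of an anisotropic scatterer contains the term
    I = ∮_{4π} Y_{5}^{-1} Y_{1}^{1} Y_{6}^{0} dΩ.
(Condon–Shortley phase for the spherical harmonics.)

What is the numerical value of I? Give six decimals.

0.158246

m-sum 0 ✓  L=12 even ✓  4≤6≤6 ✓
Π(2lᵢ+1) = 11×3×13 = 429
triangle coeff Δ(5,1,6) = 1/858
Σ_t [0,0]: t=0:+1/14400 = 1/14400
(3j)²=6/143 [(5 1 6; 0 0 0)], sign=+1
Σ_t [0,0]: t=0:+1/34560 = 1/34560
(3j)²=5/286 [(5 1 6; -1 1 0)], sign=+1
⇒ 4πI² = 45/143
I = (+1)√(45/143/(4π)) = 0.15824621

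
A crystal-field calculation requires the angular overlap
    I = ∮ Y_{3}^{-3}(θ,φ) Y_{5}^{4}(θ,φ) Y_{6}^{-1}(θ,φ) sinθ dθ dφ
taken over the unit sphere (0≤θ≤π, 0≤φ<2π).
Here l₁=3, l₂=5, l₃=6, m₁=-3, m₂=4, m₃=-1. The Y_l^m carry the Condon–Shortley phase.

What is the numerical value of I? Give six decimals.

Rules hold: Σm=0, L=14 even, 2≤6≤8.
N = 7·11·13 = 1001
Δ = 2!·4!·8!/15! = 1/675675
Racah Σ t=0..2: t=0:+1/8640 t=1:−1/2304 t=2:+1/8640 = -7/34560
⇒ 3j(3 5 6; 0 0 0)² = 7/429, sgn -1
Racah Σ t=2..2: t=2:+1/241920 = 1/241920
⇒ 3j(3 5 6; -3 4 -1)² = 4/1001, sgn -1
4πI² = N·(3j₀)²·(3jₘ)² = 28/429
I = +1·√(0.0652681/4π) = 0.07206849

0.072068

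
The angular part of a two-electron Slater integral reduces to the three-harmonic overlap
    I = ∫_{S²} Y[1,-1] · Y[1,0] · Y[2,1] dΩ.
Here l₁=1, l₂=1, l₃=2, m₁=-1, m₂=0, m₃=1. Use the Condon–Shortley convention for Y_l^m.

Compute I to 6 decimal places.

m-sum 0 ✓  L=4 even ✓  0≤2≤2 ✓
Π(2lᵢ+1) = 3×3×5 = 45
triangle coeff Δ(1,1,2) = 1/30
Σ_t [0,0]: t=0:+1/1 = 1/1
(3j)²=2/15 [(1 1 2; 0 0 0)], sign=+1
Σ_t [0,0]: t=0:+1/2 = 1/2
(3j)²=1/10 [(1 1 2; -1 0 1)], sign=-1
⇒ 4πI² = 3/5
I = (-1)√(3/5/(4π)) = -0.21850969

-0.218510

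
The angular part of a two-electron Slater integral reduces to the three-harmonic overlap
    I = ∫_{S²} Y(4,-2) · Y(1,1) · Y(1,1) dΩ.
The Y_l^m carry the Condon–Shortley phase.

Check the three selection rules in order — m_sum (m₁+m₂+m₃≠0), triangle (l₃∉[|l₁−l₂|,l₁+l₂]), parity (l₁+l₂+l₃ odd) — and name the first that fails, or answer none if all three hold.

Σmᵢ = 0  ✓
l₃∈[|l₁−l₂|,l₁+l₂]=[3,5], have l₃=1  ✗
Σlᵢ = 6 ⇒ even

triangle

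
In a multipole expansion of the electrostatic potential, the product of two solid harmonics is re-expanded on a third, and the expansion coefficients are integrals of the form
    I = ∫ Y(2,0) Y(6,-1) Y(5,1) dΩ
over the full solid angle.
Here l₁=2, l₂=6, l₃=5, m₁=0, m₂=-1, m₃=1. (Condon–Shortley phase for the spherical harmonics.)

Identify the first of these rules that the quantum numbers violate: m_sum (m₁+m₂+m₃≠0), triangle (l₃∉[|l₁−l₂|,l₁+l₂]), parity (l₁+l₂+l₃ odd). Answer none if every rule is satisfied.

Σmᵢ = 0  ✓
l₃∈[|l₁−l₂|,l₁+l₂]=[4,8], have l₃=5  ✓
Σlᵢ = 13 ⇒ odd  ✗

parity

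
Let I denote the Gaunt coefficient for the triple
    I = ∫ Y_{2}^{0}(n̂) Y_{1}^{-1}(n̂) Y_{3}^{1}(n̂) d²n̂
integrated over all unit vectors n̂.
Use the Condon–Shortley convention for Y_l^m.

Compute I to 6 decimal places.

Checks pass: Σm=0; 6 even; l₃=3∈[1,3].
(2·2+1)(2·1+1)(2·3+1) = 105
Δ: 0! 4! 2! / 7! → 1/105
sum: t=0:+1/4 = 1/4
3j²(2 1 3; 0 0 0) = Δ·Π!·Σ² = 3/35  (sign -1)
sum: t=0:+1/8 = 1/8
3j²(2 1 3; 0 -1 1) = Δ·Π!·Σ² = 2/35  (sign +1)
combine: 4πI² = 105·3/35·2/35 = 18/35
take √, sign -1: I = -0.20230066

-0.202301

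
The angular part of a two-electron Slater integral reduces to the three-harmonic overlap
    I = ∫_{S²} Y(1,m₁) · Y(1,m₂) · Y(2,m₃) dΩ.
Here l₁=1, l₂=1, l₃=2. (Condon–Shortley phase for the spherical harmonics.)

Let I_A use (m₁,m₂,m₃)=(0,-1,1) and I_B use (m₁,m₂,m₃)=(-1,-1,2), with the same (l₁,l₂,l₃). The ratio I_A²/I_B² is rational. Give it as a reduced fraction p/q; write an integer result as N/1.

l's match ⇒ only the (l;m) 3-j factors differ between A and B.
A: triangle coeff Δ(1,1,2) = 1/30; Σ_t [0,0]: t=0:+1/2 = 1/2; (3j)²=1/10 [(1 1 2; 0 -1 1)], sign=-1
B: triangle coeff Δ(1,1,2) = 1/30; Σ_t [0,0]: t=0:+1/4 = 1/4; (3j)²=1/5 [(1 1 2; -1 -1 2)], sign=+1
I_A²/I_B² = (1/10)/(1/5) = 1/2

1/2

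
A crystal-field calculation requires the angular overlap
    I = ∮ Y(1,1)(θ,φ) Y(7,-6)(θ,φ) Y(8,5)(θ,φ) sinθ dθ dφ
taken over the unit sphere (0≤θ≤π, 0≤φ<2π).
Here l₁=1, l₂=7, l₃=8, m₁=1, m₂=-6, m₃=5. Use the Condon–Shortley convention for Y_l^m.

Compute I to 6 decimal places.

Rules hold: Σm=0, L=16 even, 6≤8≤8.
N = 3·15·17 = 765
Δ = 0!·2!·14!/17! = 1/2040
Racah Σ t=0..0: t=0:+1/25401600 = 1/25401600
⇒ 3j(1 7 8; 0 0 0)² = 8/255, sgn +1
Racah Σ t=0..0: t=0:+1/12454041600 = 1/12454041600
⇒ 3j(1 7 8; 1 -6 5)² = 1/680, sgn -1
4πI² = N·(3j₀)²·(3jₘ)² = 3/85
I = -1·√(0.0352941/4π) = -0.05299638

-0.052996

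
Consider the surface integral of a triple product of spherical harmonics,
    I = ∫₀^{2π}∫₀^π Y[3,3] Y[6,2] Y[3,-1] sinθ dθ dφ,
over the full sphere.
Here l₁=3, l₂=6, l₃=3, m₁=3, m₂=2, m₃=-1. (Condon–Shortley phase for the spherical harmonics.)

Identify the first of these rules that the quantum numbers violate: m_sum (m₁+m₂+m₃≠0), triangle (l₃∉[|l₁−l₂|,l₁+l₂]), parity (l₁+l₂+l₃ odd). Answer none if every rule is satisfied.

Σmᵢ = 4  ✗
l₃∈[|l₁−l₂|,l₁+l₂]=[3,9], have l₃=3
Σlᵢ = 12 ⇒ even

m_sum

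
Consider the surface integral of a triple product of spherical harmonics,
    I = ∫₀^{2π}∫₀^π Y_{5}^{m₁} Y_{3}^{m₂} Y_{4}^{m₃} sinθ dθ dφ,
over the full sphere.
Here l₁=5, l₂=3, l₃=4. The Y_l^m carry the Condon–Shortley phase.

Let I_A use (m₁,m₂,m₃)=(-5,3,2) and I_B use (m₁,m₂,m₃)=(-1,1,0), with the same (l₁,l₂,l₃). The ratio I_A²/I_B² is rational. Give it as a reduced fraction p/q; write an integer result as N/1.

315/121

l's match ⇒ only the (l;m) 3-j factors differ between A and B.
A: triangle coeff Δ(5,3,4) = 1/180180; Σ_t [4,4]: t=4:+1/34560 = 1/34560; (3j)²=5/286 [(5 3 4; -5 3 2)], sign=+1
B: triangle coeff Δ(5,3,4) = 1/180180; Σ_t [2,4]: t=2:+1/384 t=3:−1/216 t=4:+1/2304 = -11/6912; (3j)²=11/1638 [(5 3 4; -1 1 0)], sign=-1
I_A²/I_B² = (5/286)/(11/1638) = 315/121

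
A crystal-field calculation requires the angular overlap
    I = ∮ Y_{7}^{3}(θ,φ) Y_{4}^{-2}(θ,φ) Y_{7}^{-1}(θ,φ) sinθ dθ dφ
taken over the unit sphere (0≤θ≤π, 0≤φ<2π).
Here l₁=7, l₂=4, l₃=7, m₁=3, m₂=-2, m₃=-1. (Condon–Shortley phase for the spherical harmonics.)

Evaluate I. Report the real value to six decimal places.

m-sum 0 ✓  L=18 even ✓  3≤7≤11 ✓
Π(2lᵢ+1) = 15×9×15 = 2025
triangle coeff Δ(7,4,7) = 1/58198140
Σ_t [0,4]: t=0:+1/17418240 t=1:−1/622080 t=2:+1/230400 t=3:−1/622080 t=4:+1/17418240 = 1/806400
(3j)²=2268/230945 [(7 4 7; 0 0 0)], sign=-1
Σ_t [0,2]: t=0:+1/1658880 t=1:−1/1088640 t=2:+1/7741440 = -13/69672960
(3j)²=325/149226 [(7 4 7; 3 -2 -1)], sign=-1
⇒ 4πI² = 546750/12623809
I = (+1)√(546750/12623809/(4π)) = 0.05870759

0.058708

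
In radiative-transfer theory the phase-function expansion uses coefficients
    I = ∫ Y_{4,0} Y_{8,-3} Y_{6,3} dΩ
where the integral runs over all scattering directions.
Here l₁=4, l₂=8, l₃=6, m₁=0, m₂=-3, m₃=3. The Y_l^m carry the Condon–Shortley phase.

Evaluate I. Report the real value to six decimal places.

0.019164

Rules hold: Σm=0, L=18 even, 4≤6≤12.
N = 9·17·13 = 1989
Δ = 6!·2!·10!/19! = 1/23279256
Racah Σ t=2..4: t=2:+1/1658880 t=3:−1/518400 t=4:+1/1658880 = -1/1382400
⇒ 3j(4 8 6; 0 0 0)² = 504/46189, sgn -1
Racah Σ t=2..4: t=2:+1/2903040 t=3:−1/2903040 t=4:+1/34836480 = 1/34836480
⇒ 3j(4 8 6; 0 -3 3)² = 25/117572, sgn -1
4πI² = N·(3j₀)²·(3jₘ)² = 4050/877591
I = +1·√(0.00461491/4π) = 0.01916357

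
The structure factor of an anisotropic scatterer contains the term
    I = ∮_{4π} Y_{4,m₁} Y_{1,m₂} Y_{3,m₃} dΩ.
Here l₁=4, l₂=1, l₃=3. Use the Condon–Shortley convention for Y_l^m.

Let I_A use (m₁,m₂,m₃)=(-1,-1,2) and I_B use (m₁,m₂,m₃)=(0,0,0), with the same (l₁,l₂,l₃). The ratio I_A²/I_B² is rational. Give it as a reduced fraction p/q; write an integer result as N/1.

l's match ⇒ only the (l;m) 3-j factors differ between A and B.
A: triangle coeff Δ(4,1,3) = 1/252; Σ_t [0,0]: t=0:+1/240 = 1/240; (3j)²=1/84 [(4 1 3; -1 -1 2)], sign=-1
B: triangle coeff Δ(4,1,3) = 1/252; Σ_t [1,1]: t=1:−1/36 = -1/36; (3j)²=4/63 [(4 1 3; 0 0 0)], sign=+1
I_A²/I_B² = (1/84)/(4/63) = 3/16

3/16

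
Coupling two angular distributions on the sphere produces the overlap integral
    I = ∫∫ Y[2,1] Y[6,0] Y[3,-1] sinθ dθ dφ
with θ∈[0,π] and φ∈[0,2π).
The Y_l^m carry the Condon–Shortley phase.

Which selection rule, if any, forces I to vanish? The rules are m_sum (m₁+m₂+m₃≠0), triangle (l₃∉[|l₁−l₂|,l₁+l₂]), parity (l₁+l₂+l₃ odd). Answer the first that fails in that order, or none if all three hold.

m₁+m₂+m₃ = 1 + 0 − 1 = 0  ✓
triangle: |2−6|=4 ≤ l₃=3 ≤ 2+6=8  ✗
parity: l₁+l₂+l₃ = 11 is odd

triangle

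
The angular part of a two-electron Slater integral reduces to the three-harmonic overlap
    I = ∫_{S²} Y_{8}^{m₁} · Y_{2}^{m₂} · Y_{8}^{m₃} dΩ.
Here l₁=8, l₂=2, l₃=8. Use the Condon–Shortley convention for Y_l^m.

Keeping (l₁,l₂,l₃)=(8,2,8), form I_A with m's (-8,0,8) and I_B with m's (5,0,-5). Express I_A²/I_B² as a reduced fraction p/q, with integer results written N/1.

1600/1

Same 8,2,8: normalisation and zero-m 3j drop out of the ratio.
A: Δ: 2! 14! 2! / 19! → 1/348840; sum: t=2:+1/348713164800 = 1/348713164800; 3j²(8 2 8; -8 0 8) = Δ·Π!·Σ² = 40/969  (sign +1)
B: Δ: 2! 14! 2! / 19! → 1/348840; sum: t=0:+1/958003200 t=1:−1/958003200 t=2:+1/24908083200 = 1/24908083200; 3j²(8 2 8; 5 0 -5) = Δ·Π!·Σ² = 1/38760  (sign -1)
I_A²/I_B² = (40/969)/(1/38760) = 1600/1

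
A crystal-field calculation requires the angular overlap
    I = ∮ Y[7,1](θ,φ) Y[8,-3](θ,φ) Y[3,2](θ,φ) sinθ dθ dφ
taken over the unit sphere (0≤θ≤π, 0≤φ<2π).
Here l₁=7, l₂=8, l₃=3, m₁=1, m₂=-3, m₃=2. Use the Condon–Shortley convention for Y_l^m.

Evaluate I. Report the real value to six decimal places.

Rules hold: Σm=0, L=18 even, 1≤3≤15.
N = 15·17·7 = 1785
Δ = 12!·2!·4!/19! = 1/5290740
Racah Σ t=5..7: t=5:−1/7257600 t=6:+1/2073600 t=7:−1/7257600 = 1/4838400
⇒ 3j(7 8 3; 0 0 0)² = 252/20995, sgn -1
Racah Σ t=4..5: t=4:+1/11612160 t=5:−1/14515200 = 1/58060800
⇒ 3j(7 8 3; 1 -3 2)² = 55/58786, sgn -1
4πI² = N·(3j₀)²·(3jₘ)² = 20790/1037153
I = +1·√(0.0200453/4π) = 0.03993934

0.039939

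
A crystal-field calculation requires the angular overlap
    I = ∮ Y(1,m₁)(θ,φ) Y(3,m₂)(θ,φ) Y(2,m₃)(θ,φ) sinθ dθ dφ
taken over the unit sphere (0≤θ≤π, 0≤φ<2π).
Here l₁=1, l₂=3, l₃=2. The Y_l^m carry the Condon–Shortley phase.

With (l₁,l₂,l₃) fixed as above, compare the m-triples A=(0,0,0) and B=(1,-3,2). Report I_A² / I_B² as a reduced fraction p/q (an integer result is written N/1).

3/5

Same 1,3,2: normalisation and zero-m 3j drop out of the ratio.
A: Δ: 2! 0! 4! / 7! → 1/105; sum: t=1:−1/4 = -1/4; 3j²(1 3 2; 0 0 0) = Δ·Π!·Σ² = 3/35  (sign -1)
B: Δ: 2! 0! 4! / 7! → 1/105; sum: t=0:+1/48 = 1/48; 3j²(1 3 2; 1 -3 2) = Δ·Π!·Σ² = 1/7  (sign +1)
I_A²/I_B² = (3/35)/(1/7) = 3/5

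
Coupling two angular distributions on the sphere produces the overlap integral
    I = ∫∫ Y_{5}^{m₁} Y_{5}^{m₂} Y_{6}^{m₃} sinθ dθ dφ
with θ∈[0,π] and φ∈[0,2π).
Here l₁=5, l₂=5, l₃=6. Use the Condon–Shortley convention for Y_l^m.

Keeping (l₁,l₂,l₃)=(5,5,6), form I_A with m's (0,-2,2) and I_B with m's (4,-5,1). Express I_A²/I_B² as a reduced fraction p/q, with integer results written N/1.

40/189

Same 5,5,6: normalisation and zero-m 3j drop out of the ratio.
A: Δ: 4! 6! 6! / 17! → 1/28588560; sum: t=0:+1/103680 t=1:−1/13824 t=2:+1/17280 t=3:−1/207360 = -1/103680; 3j²(5 5 6; 0 -2 2) = Δ·Π!·Σ² = 10/7293  (sign -1)
B: Δ: 4! 6! 6! / 17! → 1/28588560; sum: t=0:+1/2073600 = 1/2073600; 3j²(5 5 6; 4 -5 1) = Δ·Π!·Σ² = 63/9724  (sign -1)
I_A²/I_B² = (10/7293)/(63/9724) = 40/189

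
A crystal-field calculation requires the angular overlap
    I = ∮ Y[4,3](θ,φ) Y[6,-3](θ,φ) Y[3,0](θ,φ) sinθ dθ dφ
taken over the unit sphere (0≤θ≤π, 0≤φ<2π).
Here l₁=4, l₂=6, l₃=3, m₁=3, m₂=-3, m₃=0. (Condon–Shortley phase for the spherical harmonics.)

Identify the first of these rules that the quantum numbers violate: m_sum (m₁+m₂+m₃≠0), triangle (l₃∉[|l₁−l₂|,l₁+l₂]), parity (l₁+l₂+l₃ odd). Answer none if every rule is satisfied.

azimuthal sum: 3 − 3 + 0 = 0  ✓
2 ≤ 3 ≤ 10 (triangle on l)  ✓
L = 4 + 6 + 3 = 13 (odd)  ✗

parity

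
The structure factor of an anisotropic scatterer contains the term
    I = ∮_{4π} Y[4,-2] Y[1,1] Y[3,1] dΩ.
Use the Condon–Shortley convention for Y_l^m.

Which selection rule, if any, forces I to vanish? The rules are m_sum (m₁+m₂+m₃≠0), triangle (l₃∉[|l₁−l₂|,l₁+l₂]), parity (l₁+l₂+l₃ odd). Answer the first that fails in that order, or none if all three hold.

none

m₁+m₂+m₃ = -2 + 1 + 1 = 0  ✓
triangle: |4−1|=3 ≤ l₃=3 ≤ 4+1=5  ✓
parity: l₁+l₂+l₃ = 8 is even  ✓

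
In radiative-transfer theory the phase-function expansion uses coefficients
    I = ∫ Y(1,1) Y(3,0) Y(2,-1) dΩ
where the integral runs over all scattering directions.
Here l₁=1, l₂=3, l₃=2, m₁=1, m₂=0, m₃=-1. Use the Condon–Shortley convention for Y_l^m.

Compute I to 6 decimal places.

Checks pass: Σm=0; 6 even; l₃=2∈[2,4].
(2·1+1)(2·3+1)(2·2+1) = 105
Δ: 2! 0! 4! / 7! → 1/105
sum: t=1:−1/4 = -1/4
3j²(1 3 2; 0 0 0) = Δ·Π!·Σ² = 3/35  (sign -1)
sum: t=0:+1/12 = 1/12
3j²(1 3 2; 1 0 -1) = Δ·Π!·Σ² = 1/35  (sign -1)
combine: 4πI² = 105·3/35·1/35 = 9/35
take √, sign +1: I = 0.14304817

0.143048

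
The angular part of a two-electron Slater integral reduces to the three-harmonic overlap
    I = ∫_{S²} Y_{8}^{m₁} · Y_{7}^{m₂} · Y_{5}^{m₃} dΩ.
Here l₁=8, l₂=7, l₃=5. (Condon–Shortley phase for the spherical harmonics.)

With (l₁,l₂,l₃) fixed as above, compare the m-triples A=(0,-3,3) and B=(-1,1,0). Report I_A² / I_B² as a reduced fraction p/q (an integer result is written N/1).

384/1715

Same 8,7,5: normalisation and zero-m 3j drop out of the ratio.
A: Δ: 10! 6! 4! / 21! → 1/814773960; sum: t=2:+1/232243200 t=3:−1/21772800 t=4:+1/19906560 = 1/116121600; 3j²(8 7 5; 0 -3 3) = Δ·Π!·Σ² = 48/46189  (sign +1)
B: Δ: 10! 6! 4! / 21! → 1/814773960; sum: t=4:+1/49766400 t=5:−1/4147200 t=6:+1/2488320 t=7:−1/8709120 t=8:+1/232243200 = 7/99532800; 3j²(8 7 5; -1 1 0) = Δ·Π!·Σ² = 1715/369512  (sign -1)
I_A²/I_B² = (48/46189)/(1715/369512) = 384/1715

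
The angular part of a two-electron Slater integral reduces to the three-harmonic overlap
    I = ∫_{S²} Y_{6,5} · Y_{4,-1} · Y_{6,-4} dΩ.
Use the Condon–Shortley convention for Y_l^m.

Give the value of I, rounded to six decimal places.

0.047465

m-sum 0 ✓  L=16 even ✓  2≤6≤10 ✓
Π(2lᵢ+1) = 13×9×13 = 1521
triangle coeff Δ(6,4,6) = 1/15315300
Σ_t [0,4]: t=0:+1/829440 t=1:−1/25920 t=2:+1/9216 t=3:−1/25920 t=4:+1/829440 = 7/207360
(3j)²=28/2431 [(6 4 6; 0 0 0)], sign=+1
Σ_t [0,1]: t=0:+1/725760 t=1:−1/967680 = 1/2903040
(3j)²=5/3094 [(6 4 6; 5 -1 -4)], sign=+1
⇒ 4πI² = 90/3179
I = (+1)√(90/3179/(4π)) = 0.04746473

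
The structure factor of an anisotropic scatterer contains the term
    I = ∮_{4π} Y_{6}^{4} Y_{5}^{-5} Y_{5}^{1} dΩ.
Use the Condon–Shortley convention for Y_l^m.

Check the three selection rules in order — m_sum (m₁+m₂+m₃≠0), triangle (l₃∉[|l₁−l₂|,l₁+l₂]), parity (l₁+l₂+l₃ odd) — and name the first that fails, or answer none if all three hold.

none

azimuthal sum: 4 − 5 + 1 = 0  ✓
1 ≤ 5 ≤ 11 (triangle on l)  ✓
L = 6 + 5 + 5 = 16 (even)  ✓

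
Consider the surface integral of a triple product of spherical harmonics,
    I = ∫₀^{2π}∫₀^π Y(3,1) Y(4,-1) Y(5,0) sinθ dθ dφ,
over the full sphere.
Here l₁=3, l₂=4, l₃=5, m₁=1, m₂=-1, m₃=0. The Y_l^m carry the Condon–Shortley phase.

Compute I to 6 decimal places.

-0.009577

m-sum 0 ✓  L=12 even ✓  1≤5≤7 ✓
Π(2lᵢ+1) = 7×9×11 = 693
triangle coeff Δ(3,4,5) = 1/180180
Σ_t [0,2]: t=0:+1/576 t=1:−1/144 t=2:+1/576 = -1/288
(3j)²=20/1001 [(3 4 5; 0 0 0)], sign=+1
Σ_t [0,2]: t=0:+1/288 t=1:−1/288 t=2:+1/5760 = 1/5760
(3j)²=1/12012 [(3 4 5; 1 -1 0)], sign=-1
⇒ 4πI² = 15/13013
I = (-1)√(15/13013/(4π)) = -0.00957750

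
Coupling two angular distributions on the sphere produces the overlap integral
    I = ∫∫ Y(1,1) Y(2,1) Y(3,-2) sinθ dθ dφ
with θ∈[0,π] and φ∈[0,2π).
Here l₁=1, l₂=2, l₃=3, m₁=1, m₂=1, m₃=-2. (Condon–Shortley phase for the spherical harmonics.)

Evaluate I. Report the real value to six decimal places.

0.261169

Checks pass: Σm=0; 6 even; l₃=3∈[1,3].
(2·1+1)(2·2+1)(2·3+1) = 105
Δ: 0! 2! 4! / 7! → 1/105
sum: t=0:+1/4 = 1/4
3j²(1 2 3; 0 0 0) = Δ·Π!·Σ² = 3/35  (sign -1)
sum: t=0:+1/12 = 1/12
3j²(1 2 3; 1 1 -2) = Δ·Π!·Σ² = 2/21  (sign -1)
combine: 4πI² = 105·3/35·2/21 = 6/7
take √, sign +1: I = 0.26116903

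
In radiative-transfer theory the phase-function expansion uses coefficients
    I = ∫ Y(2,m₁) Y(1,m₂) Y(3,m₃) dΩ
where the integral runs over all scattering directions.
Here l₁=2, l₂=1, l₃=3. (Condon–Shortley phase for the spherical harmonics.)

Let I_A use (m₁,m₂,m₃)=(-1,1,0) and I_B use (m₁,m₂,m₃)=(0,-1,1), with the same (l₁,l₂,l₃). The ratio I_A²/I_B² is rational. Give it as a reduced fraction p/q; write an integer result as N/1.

l's match ⇒ only the (l;m) 3-j factors differ between A and B.
A: triangle coeff Δ(2,1,3) = 1/105; Σ_t [0,0]: t=0:+1/12 = 1/12; (3j)²=1/35 [(2 1 3; -1 1 0)], sign=-1
B: triangle coeff Δ(2,1,3) = 1/105; Σ_t [0,0]: t=0:+1/8 = 1/8; (3j)²=2/35 [(2 1 3; 0 -1 1)], sign=+1
I_A²/I_B² = (1/35)/(2/35) = 1/2

1/2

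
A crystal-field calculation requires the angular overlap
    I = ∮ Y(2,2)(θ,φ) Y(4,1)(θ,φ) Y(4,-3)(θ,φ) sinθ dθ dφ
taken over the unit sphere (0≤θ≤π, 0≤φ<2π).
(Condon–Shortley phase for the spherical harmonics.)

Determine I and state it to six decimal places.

0.159270

Checks pass: Σm=0; 10 even; l₃=4∈[2,6].
(2·2+1)(2·4+1)(2·4+1) = 405
Δ: 2! 2! 6! / 11! → 1/13860
sum: t=0:+1/192 t=1:−1/36 t=2:+1/192 = -5/288
3j²(2 4 4; 0 0 0) = Δ·Π!·Σ² = 20/693  (sign -1)
sum: t=0:+1/480 = 1/480
3j²(2 4 4; 2 1 -3) = Δ·Π!·Σ² = 3/110  (sign -1)
combine: 4πI² = 405·20/693·3/110 = 270/847
take √, sign +1: I = 0.15927046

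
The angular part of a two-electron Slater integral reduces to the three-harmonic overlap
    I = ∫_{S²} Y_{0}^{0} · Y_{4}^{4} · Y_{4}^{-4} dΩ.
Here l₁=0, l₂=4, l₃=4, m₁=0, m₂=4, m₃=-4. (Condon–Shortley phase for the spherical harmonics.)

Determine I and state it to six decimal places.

0.282095

m-sum 0 ✓  L=8 even ✓  4≤4≤4 ✓
Π(2lᵢ+1) = 1×9×9 = 81
triangle coeff Δ(0,4,4) = 1/9
Σ_t [0,0]: t=0:+1/576 = 1/576
(3j)²=1/9 [(0 4 4; 0 0 0)], sign=+1
Σ_t [0,0]: t=0:+1/40320 = 1/40320
(3j)²=1/9 [(0 4 4; 0 4 -4)], sign=+1
⇒ 4πI² = 1/1
I = (+1)√(1/1/(4π)) = 0.28209479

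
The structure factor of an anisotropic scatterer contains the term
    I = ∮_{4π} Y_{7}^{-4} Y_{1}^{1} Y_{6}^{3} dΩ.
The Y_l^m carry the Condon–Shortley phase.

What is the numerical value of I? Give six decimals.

Checks pass: Σm=0; 14 even; l₃=6∈[6,8].
(2·7+1)(2·1+1)(2·6+1) = 585
Δ: 2! 12! 0! / 15! → 1/1365
sum: t=1:−1/518400 = -1/518400
3j²(7 1 6; 0 0 0) = Δ·Π!·Σ² = 7/195  (sign -1)
sum: t=2:+1/4354560 = 1/4354560
3j²(7 1 6; -4 1 3) = Δ·Π!·Σ² = 11/273  (sign -1)
combine: 4πI² = 585·7/195·11/273 = 11/13
take √, sign +1: I = 0.25948947

0.259489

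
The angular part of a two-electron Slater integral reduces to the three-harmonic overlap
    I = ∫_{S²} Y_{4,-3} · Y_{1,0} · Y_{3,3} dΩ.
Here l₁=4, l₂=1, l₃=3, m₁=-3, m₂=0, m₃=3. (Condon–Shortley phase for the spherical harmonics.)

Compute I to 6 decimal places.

-0.162868

Checks pass: Σm=0; 8 even; l₃=3∈[3,5].
(2·4+1)(2·1+1)(2·3+1) = 189
Δ: 2! 6! 0! / 9! → 1/252
sum: t=1:−1/36 = -1/36
3j²(4 1 3; 0 0 0) = Δ·Π!·Σ² = 4/63  (sign +1)
sum: t=1:−1/720 = -1/720
3j²(4 1 3; -3 0 3) = Δ·Π!·Σ² = 1/36  (sign -1)
combine: 4πI² = 189·4/63·1/36 = 1/3
take √, sign -1: I = -0.16286750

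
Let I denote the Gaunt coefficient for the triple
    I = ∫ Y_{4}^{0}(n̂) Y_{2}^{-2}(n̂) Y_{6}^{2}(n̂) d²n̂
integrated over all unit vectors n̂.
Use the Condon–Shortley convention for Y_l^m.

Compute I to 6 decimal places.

Checks pass: Σm=0; 12 even; l₃=6∈[2,6].
(2·4+1)(2·2+1)(2·6+1) = 585
Δ: 0! 8! 4! / 13! → 1/6435
sum: t=0:+1/2304 = 1/2304
3j²(4 2 6; 0 0 0) = Δ·Π!·Σ² = 5/143  (sign +1)
sum: t=0:+1/13824 = 1/13824
3j²(4 2 6; 0 -2 2) = Δ·Π!·Σ² = 14/1287  (sign +1)
combine: 4πI² = 585·5/143·14/1287 = 350/1573
take √, sign +1: I = 0.13306527

0.133065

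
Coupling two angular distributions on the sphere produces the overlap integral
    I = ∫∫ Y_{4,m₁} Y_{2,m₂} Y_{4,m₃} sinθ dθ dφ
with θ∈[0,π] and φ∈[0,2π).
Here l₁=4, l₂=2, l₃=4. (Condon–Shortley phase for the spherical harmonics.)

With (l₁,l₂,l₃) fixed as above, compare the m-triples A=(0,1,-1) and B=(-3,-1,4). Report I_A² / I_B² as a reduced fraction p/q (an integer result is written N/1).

Shared (l₁,l₂,l₃)=(4,2,4): N and (l;000)² cancel in I_A²/I_B².
A: Δ = 2!·6!·2!/11! = 1/13860; Racah Σ t=1..2: t=1:−1/72 t=2:+1/96 = -1/288; ⇒ 3j(4 2 4; 0 1 -1)² = 1/462, sgn +1
B: Δ = 2!·6!·2!/11! = 1/13860; Racah Σ t=1..1: t=1:−1/1440 = -1/1440; ⇒ 3j(4 2 4; -3 -1 4)² = 7/165, sgn -1
I_A²/I_B² = (1/462)/(7/165) = 5/98

5/98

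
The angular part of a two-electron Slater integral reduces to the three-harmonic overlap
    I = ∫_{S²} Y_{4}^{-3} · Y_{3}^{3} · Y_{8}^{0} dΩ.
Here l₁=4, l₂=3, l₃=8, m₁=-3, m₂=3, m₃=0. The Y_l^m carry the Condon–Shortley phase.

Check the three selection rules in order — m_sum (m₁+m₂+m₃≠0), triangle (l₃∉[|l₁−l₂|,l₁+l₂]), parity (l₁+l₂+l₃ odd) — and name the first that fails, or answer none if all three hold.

Σmᵢ = 0  ✓
l₃∈[|l₁−l₂|,l₁+l₂]=[1,7], have l₃=8  ✗
Σlᵢ = 15 ⇒ odd

triangle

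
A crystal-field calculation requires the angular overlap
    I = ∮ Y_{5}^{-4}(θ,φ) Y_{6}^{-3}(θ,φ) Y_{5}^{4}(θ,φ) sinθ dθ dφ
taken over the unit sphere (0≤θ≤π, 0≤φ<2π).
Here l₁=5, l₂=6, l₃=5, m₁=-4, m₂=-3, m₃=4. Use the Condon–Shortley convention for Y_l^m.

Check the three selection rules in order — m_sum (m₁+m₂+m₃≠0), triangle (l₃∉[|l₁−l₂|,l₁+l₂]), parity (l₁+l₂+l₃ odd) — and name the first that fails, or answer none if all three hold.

m_sum

m₁+m₂+m₃ = -4 − 3 + 4 = -3  ✗
triangle: |5−6|=1 ≤ l₃=5 ≤ 5+6=11
parity: l₁+l₂+l₃ = 16 is even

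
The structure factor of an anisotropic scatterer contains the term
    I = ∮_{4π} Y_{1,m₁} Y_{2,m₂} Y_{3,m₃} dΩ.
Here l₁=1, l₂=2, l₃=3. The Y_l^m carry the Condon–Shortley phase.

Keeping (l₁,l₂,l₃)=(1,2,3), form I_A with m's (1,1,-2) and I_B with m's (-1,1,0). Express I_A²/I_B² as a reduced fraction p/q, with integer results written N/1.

l's match ⇒ only the (l;m) 3-j factors differ between A and B.
A: triangle coeff Δ(1,2,3) = 1/105; Σ_t [0,0]: t=0:+1/12 = 1/12; (3j)²=2/21 [(1 2 3; 1 1 -2)], sign=-1
B: triangle coeff Δ(1,2,3) = 1/105; Σ_t [0,0]: t=0:+1/12 = 1/12; (3j)²=1/35 [(1 2 3; -1 1 0)], sign=-1
I_A²/I_B² = (2/21)/(1/35) = 10/3

10/3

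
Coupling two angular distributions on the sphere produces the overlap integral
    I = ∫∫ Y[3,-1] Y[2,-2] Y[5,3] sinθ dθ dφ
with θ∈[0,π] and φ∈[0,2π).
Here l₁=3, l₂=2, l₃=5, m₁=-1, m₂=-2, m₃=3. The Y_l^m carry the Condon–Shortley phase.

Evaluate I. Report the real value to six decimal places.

m-sum 0 ✓  L=10 even ✓  1≤5≤5 ✓
Π(2lᵢ+1) = 7×5×11 = 385
triangle coeff Δ(3,2,5) = 1/2310
Σ_t [0,0]: t=0:+1/144 = 1/144
(3j)²=10/231 [(3 2 5; 0 0 0)], sign=-1
Σ_t [0,0]: t=0:+1/1152 = 1/1152
(3j)²=1/33 [(3 2 5; -1 -2 3)], sign=+1
⇒ 4πI² = 50/99
I = (-1)√(50/99/(4π)) = -0.20047604

-0.200476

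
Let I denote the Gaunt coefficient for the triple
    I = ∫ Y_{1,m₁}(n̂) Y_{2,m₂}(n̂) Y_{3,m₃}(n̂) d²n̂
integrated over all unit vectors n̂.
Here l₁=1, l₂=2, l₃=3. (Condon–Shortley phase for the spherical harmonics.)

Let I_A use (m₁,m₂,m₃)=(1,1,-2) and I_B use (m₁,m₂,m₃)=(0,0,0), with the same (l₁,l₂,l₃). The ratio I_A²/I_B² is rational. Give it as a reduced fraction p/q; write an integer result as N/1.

10/9

Same 1,2,3: normalisation and zero-m 3j drop out of the ratio.
A: Δ: 0! 2! 4! / 7! → 1/105; sum: t=0:+1/12 = 1/12; 3j²(1 2 3; 1 1 -2) = Δ·Π!·Σ² = 2/21  (sign -1)
B: Δ: 0! 2! 4! / 7! → 1/105; sum: t=0:+1/4 = 1/4; 3j²(1 2 3; 0 0 0) = Δ·Π!·Σ² = 3/35  (sign -1)
I_A²/I_B² = (2/21)/(3/35) = 10/9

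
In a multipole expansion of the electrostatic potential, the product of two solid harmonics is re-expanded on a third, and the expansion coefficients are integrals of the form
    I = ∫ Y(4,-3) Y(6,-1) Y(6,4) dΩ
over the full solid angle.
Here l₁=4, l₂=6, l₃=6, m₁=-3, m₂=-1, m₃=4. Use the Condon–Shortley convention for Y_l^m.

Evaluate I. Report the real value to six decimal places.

m-sum 0 ✓  L=16 even ✓  2≤6≤10 ✓
Π(2lᵢ+1) = 9×13×13 = 1521
triangle coeff Δ(4,6,6) = 1/15315300
Σ_t [0,4]: t=0:+1/829440 t=1:−1/25920 t=2:+1/9216 t=3:−1/25920 t=4:+1/829440 = 7/207360
(3j)²=28/2431 [(4 6 6; 0 0 0)], sign=+1
Σ_t [3,4]: t=3:−1/207360 t=4:+1/725760 = -1/290304
(3j)²=125/7293 [(4 6 6; -3 -1 4)], sign=-1
⇒ 4πI² = 10500/34969
I = (-1)√(10500/34969/(4π)) = -0.15457815

-0.154578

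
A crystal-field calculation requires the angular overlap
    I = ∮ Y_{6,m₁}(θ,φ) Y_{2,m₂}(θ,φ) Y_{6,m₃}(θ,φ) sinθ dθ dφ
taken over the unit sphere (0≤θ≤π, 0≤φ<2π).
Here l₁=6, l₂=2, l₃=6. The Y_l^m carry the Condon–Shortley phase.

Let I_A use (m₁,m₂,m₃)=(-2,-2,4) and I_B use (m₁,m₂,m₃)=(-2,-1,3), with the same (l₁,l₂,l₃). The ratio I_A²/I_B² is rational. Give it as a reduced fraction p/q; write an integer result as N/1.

l's match ⇒ only the (l;m) 3-j factors differ between A and B.
A: triangle coeff Δ(6,2,6) = 1/90090; Σ_t [0,0]: t=0:+1/322560 = 1/322560; (3j)²=18/1001 [(6 2 6; -2 -2 4)], sign=+1
B: triangle coeff Δ(6,2,6) = 1/90090; Σ_t [0,1]: t=0:+1/161280 t=1:−1/60480 = -1/96768; (3j)²=15/1001 [(6 2 6; -2 -1 3)], sign=+1
I_A²/I_B² = (18/1001)/(15/1001) = 6/5

6/5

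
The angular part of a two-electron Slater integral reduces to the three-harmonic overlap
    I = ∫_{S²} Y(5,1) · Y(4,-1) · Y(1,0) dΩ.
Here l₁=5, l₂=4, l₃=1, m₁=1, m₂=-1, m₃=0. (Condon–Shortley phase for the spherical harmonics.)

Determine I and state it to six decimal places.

-0.240571

Checks pass: Σm=0; 10 even; l₃=1∈[1,9].
(2·5+1)(2·4+1)(2·1+1) = 297
Δ: 8! 2! 0! / 11! → 1/495
sum: t=4:+1/576 = 1/576
3j²(5 4 1; 0 0 0) = Δ·Π!·Σ² = 5/99  (sign -1)
sum: t=3:−1/720 = -1/720
3j²(5 4 1; 1 -1 0) = Δ·Π!·Σ² = 8/165  (sign +1)
combine: 4πI² = 297·5/99·8/165 = 8/11
take √, sign -1: I = -0.24057125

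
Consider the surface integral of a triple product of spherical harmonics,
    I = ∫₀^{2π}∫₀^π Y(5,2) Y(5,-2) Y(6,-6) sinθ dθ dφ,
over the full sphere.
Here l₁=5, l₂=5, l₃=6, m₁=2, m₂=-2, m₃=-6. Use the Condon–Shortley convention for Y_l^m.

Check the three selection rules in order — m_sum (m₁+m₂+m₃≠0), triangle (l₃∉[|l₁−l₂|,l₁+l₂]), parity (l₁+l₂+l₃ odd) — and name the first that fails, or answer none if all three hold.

azimuthal sum: 2 − 2 − 6 = -6  ✗
0 ≤ 6 ≤ 10 (triangle on l)
L = 5 + 5 + 6 = 16 (even)

m_sum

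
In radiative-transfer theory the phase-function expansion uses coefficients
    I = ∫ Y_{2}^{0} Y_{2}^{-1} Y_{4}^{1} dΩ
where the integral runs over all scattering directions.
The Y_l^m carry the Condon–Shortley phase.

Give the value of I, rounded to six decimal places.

Checks pass: Σm=0; 8 even; l₃=4∈[0,4].
(2·2+1)(2·2+1)(2·4+1) = 225
Δ: 0! 4! 4! / 9! → 1/630
sum: t=0:+1/16 = 1/16
3j²(2 2 4; 0 0 0) = Δ·Π!·Σ² = 2/35  (sign +1)
sum: t=0:+1/24 = 1/24
3j²(2 2 4; 0 -1 1) = Δ·Π!·Σ² = 1/21  (sign -1)
combine: 4πI² = 225·2/35·1/21 = 30/49
take √, sign -1: I = -0.22072812

-0.220728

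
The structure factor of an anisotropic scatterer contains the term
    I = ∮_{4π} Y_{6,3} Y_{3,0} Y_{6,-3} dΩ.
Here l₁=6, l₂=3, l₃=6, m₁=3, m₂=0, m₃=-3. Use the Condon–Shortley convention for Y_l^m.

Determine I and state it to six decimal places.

L=15 odd ⇒ parity kills the (l;000) factor ⇒ I = 0

0.000000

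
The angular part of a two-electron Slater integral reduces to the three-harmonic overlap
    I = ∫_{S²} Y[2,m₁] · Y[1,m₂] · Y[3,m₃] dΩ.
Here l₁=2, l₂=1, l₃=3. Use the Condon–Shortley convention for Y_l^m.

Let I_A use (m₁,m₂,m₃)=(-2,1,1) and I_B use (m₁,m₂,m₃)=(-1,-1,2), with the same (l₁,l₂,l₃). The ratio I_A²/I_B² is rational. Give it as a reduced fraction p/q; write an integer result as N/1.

1/10

l's match ⇒ only the (l;m) 3-j factors differ between A and B.
A: triangle coeff Δ(2,1,3) = 1/105; Σ_t [0,0]: t=0:+1/48 = 1/48; (3j)²=1/105 [(2 1 3; -2 1 1)], sign=+1
B: triangle coeff Δ(2,1,3) = 1/105; Σ_t [0,0]: t=0:+1/12 = 1/12; (3j)²=2/21 [(2 1 3; -1 -1 2)], sign=-1
I_A²/I_B² = (1/105)/(2/21) = 1/10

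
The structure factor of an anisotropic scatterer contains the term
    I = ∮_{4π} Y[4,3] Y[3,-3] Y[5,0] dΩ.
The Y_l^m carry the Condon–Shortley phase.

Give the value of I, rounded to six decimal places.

m-sum 0 ✓  L=12 even ✓  1≤5≤7 ✓
Π(2lᵢ+1) = 9×7×11 = 693
triangle coeff Δ(4,3,5) = 1/180180
Σ_t [0,2]: t=0:+1/576 t=1:−1/144 t=2:+1/576 = -1/288
(3j)²=20/1001 [(4 3 5; 0 0 0)], sign=+1
Σ_t [0,0]: t=0:+1/5760 = 1/5760
(3j)²=5/572 [(4 3 5; 3 -3 0)], sign=-1
⇒ 4πI² = 225/1859
I = (-1)√(225/1859/(4π)) = -0.09814013

-0.098140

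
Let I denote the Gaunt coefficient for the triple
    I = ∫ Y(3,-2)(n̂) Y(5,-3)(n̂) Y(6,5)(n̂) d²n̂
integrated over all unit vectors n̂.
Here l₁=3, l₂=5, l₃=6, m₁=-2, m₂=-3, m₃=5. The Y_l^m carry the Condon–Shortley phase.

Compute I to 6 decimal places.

Checks pass: Σm=0; 14 even; l₃=6∈[2,8].
(2·3+1)(2·5+1)(2·6+1) = 1001
Δ: 2! 4! 8! / 15! → 1/675675
sum: t=0:+1/8640 t=1:−1/2304 t=2:+1/8640 = -7/34560
3j²(3 5 6; 0 0 0) = Δ·Π!·Σ² = 7/429  (sign -1)
sum: t=1:−1/120960 t=2:+1/483840 = -1/161280
3j²(3 5 6; -2 -3 5) = Δ·Π!·Σ² = 2/91  (sign +1)
combine: 4πI² = 1001·7/429·2/91 = 14/39
take √, sign -1: I = -0.16901560

-0.169016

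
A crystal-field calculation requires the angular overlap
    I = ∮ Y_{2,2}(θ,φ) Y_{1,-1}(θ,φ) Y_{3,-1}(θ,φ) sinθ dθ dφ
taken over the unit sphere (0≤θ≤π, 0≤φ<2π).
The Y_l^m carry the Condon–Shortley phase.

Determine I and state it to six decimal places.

-0.082589

Checks pass: Σm=0; 6 even; l₃=3∈[1,3].
(2·2+1)(2·1+1)(2·3+1) = 105
Δ: 0! 4! 2! / 7! → 1/105
sum: t=0:+1/4 = 1/4
3j²(2 1 3; 0 0 0) = Δ·Π!·Σ² = 3/35  (sign -1)
sum: t=0:+1/48 = 1/48
3j²(2 1 3; 2 -1 -1) = Δ·Π!·Σ² = 1/105  (sign +1)
combine: 4πI² = 105·3/35·1/105 = 3/35
take √, sign -1: I = -0.08258890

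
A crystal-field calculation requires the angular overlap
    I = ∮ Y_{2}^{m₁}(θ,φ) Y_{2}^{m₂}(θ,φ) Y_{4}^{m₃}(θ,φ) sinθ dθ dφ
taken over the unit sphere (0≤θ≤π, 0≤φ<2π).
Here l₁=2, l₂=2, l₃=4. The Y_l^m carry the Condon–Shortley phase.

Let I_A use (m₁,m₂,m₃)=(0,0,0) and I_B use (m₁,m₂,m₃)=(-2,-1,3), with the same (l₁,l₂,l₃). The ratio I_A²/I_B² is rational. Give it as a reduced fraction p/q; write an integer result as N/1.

36/35

Shared (l₁,l₂,l₃)=(2,2,4): N and (l;000)² cancel in I_A²/I_B².
A: Δ = 0!·4!·4!/9! = 1/630; Racah Σ t=0..0: t=0:+1/16 = 1/16; ⇒ 3j(2 2 4; 0 0 0)² = 2/35, sgn +1
B: Δ = 0!·4!·4!/9! = 1/630; Racah Σ t=0..0: t=0:+1/144 = 1/144; ⇒ 3j(2 2 4; -2 -1 3)² = 1/18, sgn -1
I_A²/I_B² = (2/35)/(1/18) = 36/35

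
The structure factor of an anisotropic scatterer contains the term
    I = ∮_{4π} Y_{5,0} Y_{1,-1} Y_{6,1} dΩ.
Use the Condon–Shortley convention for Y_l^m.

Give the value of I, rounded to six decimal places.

-0.187239

Checks pass: Σm=0; 12 even; l₃=6∈[4,6].
(2·5+1)(2·1+1)(2·6+1) = 429
Δ: 0! 10! 2! / 13! → 1/858
sum: t=0:+1/14400 = 1/14400
3j²(5 1 6; 0 0 0) = Δ·Π!·Σ² = 6/143  (sign +1)
sum: t=0:+1/28800 = 1/28800
3j²(5 1 6; 0 -1 1) = Δ·Π!·Σ² = 7/286  (sign -1)
combine: 4πI² = 429·6/143·7/286 = 63/143
take √, sign -1: I = -0.18723944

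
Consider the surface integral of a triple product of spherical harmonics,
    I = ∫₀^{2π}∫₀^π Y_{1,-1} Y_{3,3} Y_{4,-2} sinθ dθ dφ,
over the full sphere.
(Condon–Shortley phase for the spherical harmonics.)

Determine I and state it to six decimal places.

0.061558

Checks pass: Σm=0; 8 even; l₃=4∈[2,4].
(2·1+1)(2·3+1)(2·4+1) = 189
Δ: 0! 2! 6! / 9! → 1/252
sum: t=0:+1/36 = 1/36
3j²(1 3 4; 0 0 0) = Δ·Π!·Σ² = 4/63  (sign +1)
sum: t=0:+1/1440 = 1/1440
3j²(1 3 4; -1 3 -2) = Δ·Π!·Σ² = 1/252  (sign +1)
combine: 4πI² = 189·4/63·1/252 = 1/21
take √, sign +1: I = 0.06155813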